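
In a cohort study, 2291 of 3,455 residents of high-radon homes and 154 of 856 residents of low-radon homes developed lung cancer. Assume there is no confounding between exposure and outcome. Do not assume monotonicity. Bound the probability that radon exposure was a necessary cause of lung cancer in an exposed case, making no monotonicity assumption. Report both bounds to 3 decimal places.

p₁ = P(outcome | exposed) = 2291/3455 = 0.6631
p₀ = P(outcome | unexposed) = 154/856 = 0.17991
Under exogeneity alone the bounds on PN are max{0,(p₁−p₀)/p₁} ≤ PN ≤ min{1,(1−p₀)/p₁}.
  lower = (p₁ − p₀)/p₁ = 0.48319 / 0.6631 ≈ 0.7287
  upper = min{1, (1 − p₀)/p₁} = 0.82009 / 0.6631 ≈ 1.2368 → capped at 1

0.729 ≤ PN ≤ 1.000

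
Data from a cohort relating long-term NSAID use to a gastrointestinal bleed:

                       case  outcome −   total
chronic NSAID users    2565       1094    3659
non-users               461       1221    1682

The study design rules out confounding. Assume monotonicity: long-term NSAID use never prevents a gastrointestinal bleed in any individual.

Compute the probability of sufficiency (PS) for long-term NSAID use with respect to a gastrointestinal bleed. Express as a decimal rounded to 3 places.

PS ≈ 0.588

p₁ = P(outcome | exposed) = 2565/3659 = 0.70101
p₀ = P(outcome | unexposed) = 461/1682 = 0.27408
Under exogeneity and monotonicity, PS = (p₁ − p₀) / (1 − p₀).
PS = (0.70101 − 0.27408) / (1 − 0.27408) = 0.42693 / 0.72592 ≈ 0.5881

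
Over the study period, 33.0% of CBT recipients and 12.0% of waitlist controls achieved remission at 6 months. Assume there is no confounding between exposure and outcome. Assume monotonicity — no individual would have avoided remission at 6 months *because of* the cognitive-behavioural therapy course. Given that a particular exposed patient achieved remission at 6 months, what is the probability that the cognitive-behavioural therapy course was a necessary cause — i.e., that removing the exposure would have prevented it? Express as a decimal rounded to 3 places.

p₁ = 0.33, p₀ = 0.12.
Under exogeneity and monotonicity, PN = (p₁ − p₀) / p₁.
PN = (0.33 − 0.12) / 0.33 = 0.21 / 0.33 ≈ 0.6364

PN ≈ 0.636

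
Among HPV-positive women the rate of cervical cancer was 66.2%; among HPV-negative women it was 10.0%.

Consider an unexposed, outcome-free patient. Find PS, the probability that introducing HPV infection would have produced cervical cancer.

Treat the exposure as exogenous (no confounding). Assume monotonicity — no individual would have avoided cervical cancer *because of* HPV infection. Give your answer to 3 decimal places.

p₁ = 0.662, p₀ = 0.1.
Under exogeneity and monotonicity, PS = (p₁ − p₀) / (1 − p₀).
PS = (0.662 − 0.1) / (1 − 0.1) = 0.562 / 0.9 ≈ 0.6244

PS ≈ 0.624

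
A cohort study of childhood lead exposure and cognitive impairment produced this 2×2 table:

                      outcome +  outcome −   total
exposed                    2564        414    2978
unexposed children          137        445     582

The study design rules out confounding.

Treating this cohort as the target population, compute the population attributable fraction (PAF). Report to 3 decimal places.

PAF ≈ 0.690

p₁ = P(outcome | exposed) = 2564/2978 = 0.86098
p₀ = P(outcome | unexposed) = 137/582 = 0.2354
Exposure prevalence π = 2978/3560 = 0.83652; overall risk P(Y=1) = 0.75871.
Under exogeneity, PAF = [P(Y=1) − p₀]/P(Y=1).
PAF = (0.75871 − 0.2354) / 0.75871 ≈ 0.6897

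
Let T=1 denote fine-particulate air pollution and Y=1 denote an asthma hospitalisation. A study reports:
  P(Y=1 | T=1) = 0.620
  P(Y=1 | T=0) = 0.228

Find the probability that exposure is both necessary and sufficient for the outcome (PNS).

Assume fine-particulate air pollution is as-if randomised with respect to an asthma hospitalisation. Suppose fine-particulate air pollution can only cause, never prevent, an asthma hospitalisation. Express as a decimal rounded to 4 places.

Let p₁ = 0.62, p₀ = 0.228.
Under exogeneity and monotonicity, PNS = p₁ − p₀.
PNS = 0.62 − 0.228 = 0.392

PNS ≈ 0.3920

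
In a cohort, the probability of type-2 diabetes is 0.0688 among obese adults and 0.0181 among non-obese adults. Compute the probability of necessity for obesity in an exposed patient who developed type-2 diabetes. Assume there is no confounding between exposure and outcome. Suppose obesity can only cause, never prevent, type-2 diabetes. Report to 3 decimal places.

PN ≈ 0.737

Let p₁ = 0.0688, p₀ = 0.0181.
Under exogeneity and monotonicity, PN = (p₁ − p₀) / p₁.
PN = (0.0688 − 0.0181) / 0.0688 = 0.0507 / 0.0688 ≈ 0.7369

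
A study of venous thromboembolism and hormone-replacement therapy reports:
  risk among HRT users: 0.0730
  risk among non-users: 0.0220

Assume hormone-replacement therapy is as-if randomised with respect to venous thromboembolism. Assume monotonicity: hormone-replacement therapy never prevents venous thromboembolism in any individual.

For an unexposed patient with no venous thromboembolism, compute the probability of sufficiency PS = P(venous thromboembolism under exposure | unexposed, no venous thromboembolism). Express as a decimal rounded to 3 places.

PS ≈ 0.052

Let p₁ = 0.073, p₀ = 0.022.
Under exogeneity and monotonicity, PS = (p₁ − p₀) / (1 − p₀).
PS = (0.073 − 0.022) / (1 − 0.022) = 0.051 / 0.978 ≈ 0.0521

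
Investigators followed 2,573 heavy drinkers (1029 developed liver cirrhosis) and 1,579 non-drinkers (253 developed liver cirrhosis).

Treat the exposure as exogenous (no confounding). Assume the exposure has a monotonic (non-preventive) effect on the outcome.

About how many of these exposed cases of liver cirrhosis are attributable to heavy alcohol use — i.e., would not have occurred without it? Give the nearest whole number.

about 617 cases

p₁ = P(outcome | exposed) = 1029/2573 = 0.39992
p₀ = P(outcome | unexposed) = 253/1579 = 0.16023
PN = (p₁ − p₀)/p₁ = (0.39992 − 0.16023) / 0.39992 ≈ 0.59935.
Attributable cases ≈ PN × (exposed cases) = 0.59935 × 1029 ≈ 616.73.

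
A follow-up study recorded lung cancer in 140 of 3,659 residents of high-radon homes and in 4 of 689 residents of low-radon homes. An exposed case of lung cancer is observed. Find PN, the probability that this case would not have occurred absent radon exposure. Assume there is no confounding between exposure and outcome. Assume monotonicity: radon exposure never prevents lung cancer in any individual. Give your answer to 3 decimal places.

p₁ = P(outcome | exposed) = 140/3659 = 0.038262
p₀ = P(outcome | unexposed) = 4/689 = 0.0058055
Under exogeneity and monotonicity, PN = (p₁ − p₀) / p₁.
PN = (0.038262 − 0.0058055) / 0.038262 = 0.032456 / 0.038262 ≈ 0.8483

PN ≈ 0.848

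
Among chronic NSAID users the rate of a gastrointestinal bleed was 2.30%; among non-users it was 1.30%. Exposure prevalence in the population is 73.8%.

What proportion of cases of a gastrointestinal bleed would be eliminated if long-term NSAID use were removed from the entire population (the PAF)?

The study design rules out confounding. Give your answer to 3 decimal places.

PAF ≈ 0.362

p₁ = 0.023, p₀ = 0.013.
Overall risk P(Y=1) = π·p₁ + (1−π)·p₀ = 0.738×0.023 + 0.262×0.013 = 0.02038.
Under exogeneity, PAF = [P(Y=1) − p₀] / P(Y=1).
PAF = (0.02038 − 0.013) / 0.02038 ≈ 0.3621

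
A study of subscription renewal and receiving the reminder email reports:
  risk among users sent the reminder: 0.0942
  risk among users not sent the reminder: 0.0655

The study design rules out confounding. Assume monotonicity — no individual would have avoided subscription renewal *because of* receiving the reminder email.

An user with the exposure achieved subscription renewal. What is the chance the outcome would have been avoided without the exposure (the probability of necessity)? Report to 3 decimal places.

Let p₁ = 0.0942, p₀ = 0.0655.
Under exogeneity and monotonicity, PN = (p₁ − p₀) / p₁.
PN = (0.0942 − 0.0655) / 0.0942 = 0.0287 / 0.0942 ≈ 0.3047

PN ≈ 0.305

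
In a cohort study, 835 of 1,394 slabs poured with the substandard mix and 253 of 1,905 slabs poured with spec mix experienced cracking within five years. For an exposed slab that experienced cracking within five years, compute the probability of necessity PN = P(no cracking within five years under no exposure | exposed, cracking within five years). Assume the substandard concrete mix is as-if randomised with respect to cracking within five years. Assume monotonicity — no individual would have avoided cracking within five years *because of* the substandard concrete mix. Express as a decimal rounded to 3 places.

p₁ = P(outcome | exposed) = 835/1394 = 0.599
p₀ = P(outcome | unexposed) = 253/1905 = 0.13281
Under exogeneity and monotonicity, PN = (p₁ − p₀) / p₁.
PN = (0.599 − 0.13281) / 0.599 = 0.46619 / 0.599 ≈ 0.7783

PN ≈ 0.778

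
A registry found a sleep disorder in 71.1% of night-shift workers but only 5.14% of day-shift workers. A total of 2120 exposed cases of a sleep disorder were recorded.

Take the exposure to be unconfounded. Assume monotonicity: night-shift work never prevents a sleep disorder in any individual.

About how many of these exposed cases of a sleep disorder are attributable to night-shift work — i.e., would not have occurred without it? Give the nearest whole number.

p₁ = 0.711, p₀ = 0.0514.
PN = (p₁ − p₀)/p₁ = (0.711 − 0.0514) / 0.711 ≈ 0.92771.
Attributable cases ≈ PN × (exposed cases) = 0.92771 × 2120 ≈ 1966.74.

about 1967 cases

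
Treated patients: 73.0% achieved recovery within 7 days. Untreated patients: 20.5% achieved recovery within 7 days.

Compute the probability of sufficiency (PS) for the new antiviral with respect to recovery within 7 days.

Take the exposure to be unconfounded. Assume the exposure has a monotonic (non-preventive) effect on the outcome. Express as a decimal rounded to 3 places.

PS ≈ 0.660

p₁ = 0.73, p₀ = 0.205.
Under exogeneity and monotonicity, PS = (p₁ − p₀) / (1 − p₀).
PS = (0.73 − 0.205) / (1 − 0.205) = 0.525 / 0.795 ≈ 0.6604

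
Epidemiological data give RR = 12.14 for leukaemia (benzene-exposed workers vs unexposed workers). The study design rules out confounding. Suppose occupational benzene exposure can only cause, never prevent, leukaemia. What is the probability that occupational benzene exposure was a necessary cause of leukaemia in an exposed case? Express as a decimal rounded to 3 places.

PN ≈ 0.918

Under exogeneity and monotonicity, PN = (RR − 1) / RR = 1 − 1/RR.
PN = (12.14 − 1) / 12.14 = 11.14 / 12.14 ≈ 0.9176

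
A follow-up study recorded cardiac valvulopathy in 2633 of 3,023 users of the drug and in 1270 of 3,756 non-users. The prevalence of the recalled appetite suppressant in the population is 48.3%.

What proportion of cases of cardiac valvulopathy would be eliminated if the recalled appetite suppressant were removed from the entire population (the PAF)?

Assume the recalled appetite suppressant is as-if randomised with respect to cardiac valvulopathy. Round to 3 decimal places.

PAF ≈ 0.432

p₁ = P(outcome | exposed) = 2633/3023 = 0.87099
p₀ = P(outcome | unexposed) = 1270/3756 = 0.33813
Overall risk P(Y=1) = π·p₁ + (1−π)·p₀ = 0.483×0.87099 + 0.517×0.33813 = 0.5955.
Under exogeneity, PAF = [P(Y=1) − p₀] / P(Y=1).
PAF = (0.5955 − 0.33813) / 0.5955 ≈ 0.4322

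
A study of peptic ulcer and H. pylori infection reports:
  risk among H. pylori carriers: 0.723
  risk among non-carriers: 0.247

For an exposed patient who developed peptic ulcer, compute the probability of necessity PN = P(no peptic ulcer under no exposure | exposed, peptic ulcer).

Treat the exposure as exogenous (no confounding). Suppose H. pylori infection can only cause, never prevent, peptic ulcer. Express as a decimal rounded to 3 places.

PN ≈ 0.658

Let p₁ = 0.723, p₀ = 0.247.
Under exogeneity and monotonicity, PN = (p₁ − p₀) / p₁.
PN = (0.723 − 0.247) / 0.723 = 0.476 / 0.723 ≈ 0.6584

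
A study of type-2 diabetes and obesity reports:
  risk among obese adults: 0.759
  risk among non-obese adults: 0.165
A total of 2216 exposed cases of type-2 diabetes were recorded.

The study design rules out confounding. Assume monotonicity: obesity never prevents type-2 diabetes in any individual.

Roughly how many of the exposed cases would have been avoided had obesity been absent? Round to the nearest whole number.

Let p₁ = 0.759, p₀ = 0.165.
PN = (p₁ − p₀)/p₁ = (0.759 − 0.165) / 0.759 ≈ 0.78261.
Attributable cases ≈ PN × (exposed cases) = 0.78261 × 2216 ≈ 1734.26.

about 1734 cases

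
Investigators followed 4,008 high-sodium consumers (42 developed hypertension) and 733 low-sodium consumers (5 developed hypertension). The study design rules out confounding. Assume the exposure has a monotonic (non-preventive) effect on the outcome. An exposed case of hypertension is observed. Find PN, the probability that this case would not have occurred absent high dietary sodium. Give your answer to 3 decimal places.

p₁ = P(outcome | exposed) = 42/4008 = 0.010479
p₀ = P(outcome | unexposed) = 5/733 = 0.0068213
Under exogeneity and monotonicity, PN = (p₁ − p₀) / p₁.
PN = (0.010479 − 0.0068213) / 0.010479 = 0.0036578 / 0.010479 ≈ 0.3491

PN ≈ 0.349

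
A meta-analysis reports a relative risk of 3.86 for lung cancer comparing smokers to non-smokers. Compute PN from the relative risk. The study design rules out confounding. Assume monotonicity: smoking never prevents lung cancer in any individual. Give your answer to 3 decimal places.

Under exogeneity and monotonicity, PN = (RR − 1) / RR = 1 − 1/RR.
PN = (3.86 − 1) / 3.86 = 2.86 / 3.86 ≈ 0.7409

PN ≈ 0.741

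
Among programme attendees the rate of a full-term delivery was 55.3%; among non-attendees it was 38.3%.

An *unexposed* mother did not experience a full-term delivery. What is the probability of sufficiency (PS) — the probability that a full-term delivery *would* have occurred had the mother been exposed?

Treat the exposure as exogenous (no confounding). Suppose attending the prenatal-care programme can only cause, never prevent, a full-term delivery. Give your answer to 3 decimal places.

PS ≈ 0.276

p₁ = 0.553, p₀ = 0.383.
Under exogeneity and monotonicity, PS = (p₁ − p₀) / (1 − p₀).
PS = (0.553 − 0.383) / (1 − 0.383) = 0.17 / 0.617 ≈ 0.2755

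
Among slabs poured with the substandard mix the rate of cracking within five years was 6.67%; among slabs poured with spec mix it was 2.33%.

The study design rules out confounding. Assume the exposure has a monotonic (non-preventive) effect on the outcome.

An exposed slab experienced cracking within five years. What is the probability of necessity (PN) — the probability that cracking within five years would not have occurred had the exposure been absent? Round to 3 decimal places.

p₁ = 0.0667, p₀ = 0.0233.
Under exogeneity and monotonicity, PN = (p₁ − p₀) / p₁.
PN = (0.0667 − 0.0233) / 0.0667 = 0.0434 / 0.0667 ≈ 0.6507

PN ≈ 0.651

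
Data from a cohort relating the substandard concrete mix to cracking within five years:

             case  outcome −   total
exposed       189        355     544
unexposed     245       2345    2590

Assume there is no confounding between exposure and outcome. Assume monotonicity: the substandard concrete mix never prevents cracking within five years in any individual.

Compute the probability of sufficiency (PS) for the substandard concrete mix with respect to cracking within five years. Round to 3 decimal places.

p₁ = P(outcome | exposed) = 189/544 = 0.34743
p₀ = P(outcome | unexposed) = 245/2590 = 0.094595
Under exogeneity and monotonicity, PS = (p₁ − p₀)/(1 − p₀).
PS = (0.34743 − 0.094595) / 0.90541 ≈ 0.2792

PS ≈ 0.279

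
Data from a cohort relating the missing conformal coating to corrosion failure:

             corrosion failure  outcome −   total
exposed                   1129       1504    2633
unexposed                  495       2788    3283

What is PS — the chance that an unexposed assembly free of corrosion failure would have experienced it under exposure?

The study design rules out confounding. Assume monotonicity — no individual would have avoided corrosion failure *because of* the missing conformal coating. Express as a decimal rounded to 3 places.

PS ≈ 0.327

p₁ = P(outcome | exposed) = 1129/2633 = 0.42879
p₀ = P(outcome | unexposed) = 495/3283 = 0.15078
Under exogeneity and monotonicity, PS = (p₁ − p₀)/(1 − p₀).
PS = (0.42879 − 0.15078) / 0.84922 ≈ 0.3274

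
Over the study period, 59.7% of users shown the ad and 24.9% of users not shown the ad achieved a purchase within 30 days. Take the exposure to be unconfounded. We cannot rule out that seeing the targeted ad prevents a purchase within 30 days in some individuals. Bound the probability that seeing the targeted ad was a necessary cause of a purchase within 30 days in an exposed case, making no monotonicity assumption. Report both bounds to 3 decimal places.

p₁ = 0.597, p₀ = 0.249.
Under exogeneity alone the bounds on PN are max{0,(p₁−p₀)/p₁} ≤ PN ≤ min{1,(1−p₀)/p₁}.
  lower = (p₁ − p₀)/p₁ = 0.348 / 0.597 ≈ 0.5829
  upper = min{1, (1 − p₀)/p₁} = 0.751 / 0.597 ≈ 1.2580 → capped at 1

0.583 ≤ PN ≤ 1.000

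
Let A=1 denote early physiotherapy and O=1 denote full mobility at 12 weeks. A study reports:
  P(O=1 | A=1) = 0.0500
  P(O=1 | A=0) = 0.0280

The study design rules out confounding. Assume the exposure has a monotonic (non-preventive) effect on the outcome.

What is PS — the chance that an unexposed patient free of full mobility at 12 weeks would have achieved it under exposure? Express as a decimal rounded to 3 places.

PS ≈ 0.023

Let p₁ = 0.05, p₀ = 0.028.
Under exogeneity and monotonicity, PS = (p₁ − p₀) / (1 − p₀).
PS = (0.05 − 0.028) / (1 − 0.028) = 0.022 / 0.972 ≈ 0.0226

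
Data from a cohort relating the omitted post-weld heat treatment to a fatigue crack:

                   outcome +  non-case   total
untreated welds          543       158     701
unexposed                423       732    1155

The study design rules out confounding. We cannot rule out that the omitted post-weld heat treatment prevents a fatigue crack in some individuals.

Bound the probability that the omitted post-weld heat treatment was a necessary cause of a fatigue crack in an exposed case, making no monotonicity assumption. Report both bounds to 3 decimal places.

0.527 ≤ PN ≤ 0.818

p₁ = P(outcome | exposed) = 543/701 = 0.77461
p₀ = P(outcome | unexposed) = 423/1155 = 0.36623
Under exogeneity alone the bounds on PN are max{0,(p₁−p₀)/p₁} ≤ PN ≤ min{1,(1−p₀)/p₁}.
  lower = (p₁ − p₀)/p₁ = 0.40837 / 0.77461 ≈ 0.5272
  upper = min{1, (1 − p₀)/p₁} = 0.63377 / 0.77461 ≈ 0.8182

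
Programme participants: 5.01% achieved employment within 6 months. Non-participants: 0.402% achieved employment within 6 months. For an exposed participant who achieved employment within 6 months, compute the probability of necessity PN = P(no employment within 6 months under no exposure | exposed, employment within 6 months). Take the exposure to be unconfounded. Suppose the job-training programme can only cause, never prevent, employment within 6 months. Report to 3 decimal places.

PN ≈ 0.920

p₁ = 0.0501, p₀ = 0.00402.
Under exogeneity and monotonicity, PN = (p₁ − p₀) / p₁.
PN = (0.0501 − 0.00402) / 0.0501 = 0.04608 / 0.0501 ≈ 0.9198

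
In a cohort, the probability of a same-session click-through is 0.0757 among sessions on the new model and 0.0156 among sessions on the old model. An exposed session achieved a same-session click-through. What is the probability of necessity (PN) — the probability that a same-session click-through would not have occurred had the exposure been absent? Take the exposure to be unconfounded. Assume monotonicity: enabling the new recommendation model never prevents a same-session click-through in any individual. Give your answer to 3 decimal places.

PN ≈ 0.794

Let p₁ = 0.0757, p₀ = 0.0156.
Under exogeneity and monotonicity, PN = (p₁ − p₀) / p₁.
PN = (0.0757 − 0.0156) / 0.0757 = 0.0601 / 0.0757 ≈ 0.7939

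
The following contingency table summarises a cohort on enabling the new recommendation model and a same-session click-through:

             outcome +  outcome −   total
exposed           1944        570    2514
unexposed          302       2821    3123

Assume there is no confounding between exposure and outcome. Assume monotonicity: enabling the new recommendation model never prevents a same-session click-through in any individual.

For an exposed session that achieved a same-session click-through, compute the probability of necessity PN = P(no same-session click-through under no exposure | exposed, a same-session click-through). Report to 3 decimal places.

PN ≈ 0.875

p₁ = P(outcome | exposed) = 1944/2514 = 0.77327
p₀ = P(outcome | unexposed) = 302/3123 = 0.096702
Under exogeneity and monotonicity, PN = (p₁ − p₀)/p₁.
PN = (0.77327 − 0.096702) / 0.77327 ≈ 0.8749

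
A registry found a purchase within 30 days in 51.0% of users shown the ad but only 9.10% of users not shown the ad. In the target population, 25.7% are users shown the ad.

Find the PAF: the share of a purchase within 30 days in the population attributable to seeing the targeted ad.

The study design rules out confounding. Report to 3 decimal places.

p₁ = 0.51, p₀ = 0.091.
Overall risk P(Y=1) = π·p₁ + (1−π)·p₀ = 0.257×0.51 + 0.743×0.091 = 0.19868.
Under exogeneity, PAF = [P(Y=1) − p₀] / P(Y=1).
PAF = (0.19868 − 0.091) / 0.19868 ≈ 0.5420

PAF ≈ 0.542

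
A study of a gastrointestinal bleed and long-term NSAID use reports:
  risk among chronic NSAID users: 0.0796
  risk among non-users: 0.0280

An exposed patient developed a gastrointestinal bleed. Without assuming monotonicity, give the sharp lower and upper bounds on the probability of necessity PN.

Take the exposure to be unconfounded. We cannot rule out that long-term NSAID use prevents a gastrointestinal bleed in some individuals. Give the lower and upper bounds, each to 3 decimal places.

Let p₁ = 0.0796, p₀ = 0.028.
Under exogeneity alone the bounds on PN are max{0,(p₁−p₀)/p₁} ≤ PN ≤ min{1,(1−p₀)/p₁}.
  lower = (p₁ − p₀)/p₁ = 0.0516 / 0.0796 ≈ 0.6482
  upper = min{1, (1 − p₀)/p₁} = 0.972 / 0.0796 ≈ 12.2111 → capped at 1

0.648 ≤ PN ≤ 1.000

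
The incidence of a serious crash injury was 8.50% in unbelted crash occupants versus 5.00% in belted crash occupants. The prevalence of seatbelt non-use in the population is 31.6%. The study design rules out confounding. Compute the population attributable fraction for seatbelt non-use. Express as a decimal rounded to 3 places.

p₁ = 0.085, p₀ = 0.05.
Overall risk P(Y=1) = π·p₁ + (1−π)·p₀ = 0.316×0.085 + 0.684×0.05 = 0.06106.
Under exogeneity, PAF = [P(Y=1) − p₀] / P(Y=1).
PAF = (0.06106 − 0.05) / 0.06106 ≈ 0.1811

PAF ≈ 0.181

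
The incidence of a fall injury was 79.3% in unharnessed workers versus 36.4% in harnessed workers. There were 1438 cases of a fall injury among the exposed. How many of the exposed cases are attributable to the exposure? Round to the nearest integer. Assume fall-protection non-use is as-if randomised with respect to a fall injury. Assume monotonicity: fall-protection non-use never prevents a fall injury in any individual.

about 778 cases

p₁ = 0.793, p₀ = 0.364.
PN = (p₁ − p₀)/p₁ = (0.793 − 0.364) / 0.793 ≈ 0.54098.
Attributable cases ≈ PN × (exposed cases) = 0.54098 × 1438 ≈ 777.93.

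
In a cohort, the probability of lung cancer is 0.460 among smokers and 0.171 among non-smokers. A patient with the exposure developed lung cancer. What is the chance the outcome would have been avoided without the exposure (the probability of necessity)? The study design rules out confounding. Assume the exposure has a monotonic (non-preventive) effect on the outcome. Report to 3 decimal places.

PN ≈ 0.628

Let p₁ = 0.46, p₀ = 0.171.
Under exogeneity and monotonicity, PN = (p₁ − p₀) / p₁.
PN = (0.46 − 0.171) / 0.46 = 0.289 / 0.46 ≈ 0.6283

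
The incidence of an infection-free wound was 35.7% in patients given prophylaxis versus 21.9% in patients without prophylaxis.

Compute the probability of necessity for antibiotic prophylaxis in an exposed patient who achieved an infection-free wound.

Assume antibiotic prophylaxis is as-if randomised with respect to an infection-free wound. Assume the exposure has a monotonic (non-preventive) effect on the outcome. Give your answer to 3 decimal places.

p₁ = 0.357, p₀ = 0.219.
Under exogeneity and monotonicity, PN = (p₁ − p₀) / p₁.
PN = (0.357 − 0.219) / 0.357 = 0.138 / 0.357 ≈ 0.3866

PN ≈ 0.387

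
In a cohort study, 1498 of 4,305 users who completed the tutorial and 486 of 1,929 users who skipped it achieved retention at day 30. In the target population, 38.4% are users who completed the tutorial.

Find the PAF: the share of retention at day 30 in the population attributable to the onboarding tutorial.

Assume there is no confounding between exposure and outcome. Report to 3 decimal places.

PAF ≈ 0.128

p₁ = P(outcome | exposed) = 1498/4305 = 0.34797
p₀ = P(outcome | unexposed) = 486/1929 = 0.25194
Overall risk P(Y=1) = π·p₁ + (1−π)·p₀ = 0.384×0.34797 + 0.616×0.25194 = 0.28882.
Under exogeneity, PAF = [P(Y=1) − p₀] / P(Y=1).
PAF = (0.28882 − 0.25194) / 0.28882 ≈ 0.1277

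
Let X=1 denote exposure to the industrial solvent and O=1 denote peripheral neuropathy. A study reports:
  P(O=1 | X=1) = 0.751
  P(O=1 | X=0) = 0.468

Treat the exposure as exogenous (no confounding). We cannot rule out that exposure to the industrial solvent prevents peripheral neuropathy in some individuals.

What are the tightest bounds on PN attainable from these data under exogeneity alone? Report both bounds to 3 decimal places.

Let p₁ = 0.751, p₀ = 0.468.
Under exogeneity alone the bounds on PN are max{0,(p₁−p₀)/p₁} ≤ PN ≤ min{1,(1−p₀)/p₁}.
  lower = (p₁ − p₀)/p₁ = 0.283 / 0.751 ≈ 0.3768
  upper = min{1, (1 − p₀)/p₁} = 0.532 / 0.751 ≈ 0.7084

0.377 ≤ PN ≤ 0.708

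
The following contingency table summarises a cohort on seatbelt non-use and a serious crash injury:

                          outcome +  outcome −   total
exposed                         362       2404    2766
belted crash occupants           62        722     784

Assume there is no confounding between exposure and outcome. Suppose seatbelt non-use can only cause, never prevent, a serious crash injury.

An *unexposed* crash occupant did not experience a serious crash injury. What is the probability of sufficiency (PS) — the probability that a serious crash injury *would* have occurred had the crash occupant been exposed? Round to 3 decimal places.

PS ≈ 0.056

p₁ = P(outcome | exposed) = 362/2766 = 0.13087
p₀ = P(outcome | unexposed) = 62/784 = 0.079082
Under exogeneity and monotonicity, PS = (p₁ − p₀)/(1 − p₀).
PS = (0.13087 − 0.079082) / 0.92092 ≈ 0.0562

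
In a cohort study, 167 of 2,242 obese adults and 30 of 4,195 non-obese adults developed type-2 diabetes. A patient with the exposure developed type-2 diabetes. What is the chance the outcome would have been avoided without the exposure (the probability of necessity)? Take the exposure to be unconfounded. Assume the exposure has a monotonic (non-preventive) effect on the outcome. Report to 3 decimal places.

p₁ = P(outcome | exposed) = 167/2242 = 0.074487
p₀ = P(outcome | unexposed) = 30/4195 = 0.0071514
Under exogeneity and monotonicity, PN = (p₁ − p₀) / p₁.
PN = (0.074487 − 0.0071514) / 0.074487 = 0.067336 / 0.074487 ≈ 0.9040

PN ≈ 0.904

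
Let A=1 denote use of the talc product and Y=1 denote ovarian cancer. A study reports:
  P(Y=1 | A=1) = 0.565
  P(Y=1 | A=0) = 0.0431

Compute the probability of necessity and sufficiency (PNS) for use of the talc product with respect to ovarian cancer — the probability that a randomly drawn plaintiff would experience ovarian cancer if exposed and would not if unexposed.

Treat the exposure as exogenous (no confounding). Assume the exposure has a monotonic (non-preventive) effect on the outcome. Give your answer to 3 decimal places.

PNS ≈ 0.522

Let p₁ = 0.565, p₀ = 0.0431.
Under exogeneity and monotonicity, PNS = p₁ − p₀.
PNS = 0.565 − 0.0431 = 0.5219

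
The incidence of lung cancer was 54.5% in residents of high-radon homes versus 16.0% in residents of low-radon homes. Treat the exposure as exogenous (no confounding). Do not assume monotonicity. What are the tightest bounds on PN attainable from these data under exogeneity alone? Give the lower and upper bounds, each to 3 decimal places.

0.706 ≤ PN ≤ 1.000

p₁ = 0.545, p₀ = 0.16.
Under exogeneity alone the bounds on PN are max{0,(p₁−p₀)/p₁} ≤ PN ≤ min{1,(1−p₀)/p₁}.
  lower = (p₁ − p₀)/p₁ = 0.385 / 0.545 ≈ 0.7064
  upper = min{1, (1 − p₀)/p₁} = 0.84 / 0.545 ≈ 1.5413 → capped at 1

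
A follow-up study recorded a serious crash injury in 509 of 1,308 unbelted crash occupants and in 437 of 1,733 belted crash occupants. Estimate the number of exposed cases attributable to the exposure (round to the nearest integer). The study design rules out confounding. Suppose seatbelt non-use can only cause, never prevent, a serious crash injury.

p₁ = P(outcome | exposed) = 509/1308 = 0.38914
p₀ = P(outcome | unexposed) = 437/1733 = 0.25216
PN = (p₁ − p₀)/p₁ = (0.38914 − 0.25216) / 0.38914 ≈ 0.35200.
Attributable cases ≈ PN × (exposed cases) = 0.35200 × 509 ≈ 179.17.

about 179 cases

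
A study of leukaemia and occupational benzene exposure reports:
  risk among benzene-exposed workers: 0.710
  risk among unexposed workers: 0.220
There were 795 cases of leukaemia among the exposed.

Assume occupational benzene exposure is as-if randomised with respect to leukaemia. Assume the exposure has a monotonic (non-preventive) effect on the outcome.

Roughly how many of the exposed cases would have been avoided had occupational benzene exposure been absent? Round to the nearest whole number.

about 549 cases

Let p₁ = 0.71, p₀ = 0.22.
PN = (p₁ − p₀)/p₁ = (0.71 − 0.22) / 0.71 ≈ 0.69014.
Attributable cases ≈ PN × (exposed cases) = 0.69014 × 795 ≈ 548.66.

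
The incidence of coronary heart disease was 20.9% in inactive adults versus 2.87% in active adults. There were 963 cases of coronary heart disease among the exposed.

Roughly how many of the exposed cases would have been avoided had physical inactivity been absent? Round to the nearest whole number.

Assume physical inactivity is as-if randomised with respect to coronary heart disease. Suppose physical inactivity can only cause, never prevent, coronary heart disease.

p₁ = 0.209, p₀ = 0.0287.
PN = (p₁ − p₀)/p₁ = (0.209 − 0.0287) / 0.209 ≈ 0.86268.
Attributable cases ≈ PN × (exposed cases) = 0.86268 × 963 ≈ 830.76.

about 831 cases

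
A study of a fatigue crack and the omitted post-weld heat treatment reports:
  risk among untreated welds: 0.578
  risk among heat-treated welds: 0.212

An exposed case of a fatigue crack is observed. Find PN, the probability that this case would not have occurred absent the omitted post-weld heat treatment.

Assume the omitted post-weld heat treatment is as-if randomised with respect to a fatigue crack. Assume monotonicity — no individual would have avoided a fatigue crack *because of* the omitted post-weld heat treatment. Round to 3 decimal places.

PN ≈ 0.633

Let p₁ = 0.578, p₀ = 0.212.
Under exogeneity and monotonicity, PN = (p₁ − p₀) / p₁.
PN = (0.578 − 0.212) / 0.578 = 0.366 / 0.578 ≈ 0.6332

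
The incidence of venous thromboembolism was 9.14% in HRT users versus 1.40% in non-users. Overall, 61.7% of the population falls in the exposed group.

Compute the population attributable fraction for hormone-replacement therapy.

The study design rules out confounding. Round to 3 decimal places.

PAF ≈ 0.773

p₁ = 0.0914, p₀ = 0.014.
Overall risk P(Y=1) = π·p₁ + (1−π)·p₀ = 0.617×0.0914 + 0.383×0.014 = 0.061756.
Under exogeneity, PAF = [P(Y=1) − p₀] / P(Y=1).
PAF = (0.061756 − 0.014) / 0.061756 ≈ 0.7733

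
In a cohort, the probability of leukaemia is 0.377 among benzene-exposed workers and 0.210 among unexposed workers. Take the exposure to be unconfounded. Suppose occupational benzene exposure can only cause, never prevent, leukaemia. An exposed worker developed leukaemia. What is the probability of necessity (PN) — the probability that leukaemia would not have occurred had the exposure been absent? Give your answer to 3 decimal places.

PN ≈ 0.443

Let p₁ = 0.377, p₀ = 0.21.
Under exogeneity and monotonicity, PN = (p₁ − p₀) / p₁.
PN = (0.377 − 0.21) / 0.377 = 0.167 / 0.377 ≈ 0.4430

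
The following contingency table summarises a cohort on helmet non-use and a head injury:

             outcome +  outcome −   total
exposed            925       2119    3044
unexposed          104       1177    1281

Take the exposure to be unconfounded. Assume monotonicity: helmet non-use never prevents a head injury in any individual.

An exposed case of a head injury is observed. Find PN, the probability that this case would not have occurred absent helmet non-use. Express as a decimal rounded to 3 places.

p₁ = P(outcome | exposed) = 925/3044 = 0.30388
p₀ = P(outcome | unexposed) = 104/1281 = 0.081187
Under exogeneity and monotonicity, PN = (p₁ − p₀) / p₁.
PN = (0.30388 − 0.081187) / 0.30388 = 0.22269 / 0.30388 ≈ 0.7328

PN ≈ 0.733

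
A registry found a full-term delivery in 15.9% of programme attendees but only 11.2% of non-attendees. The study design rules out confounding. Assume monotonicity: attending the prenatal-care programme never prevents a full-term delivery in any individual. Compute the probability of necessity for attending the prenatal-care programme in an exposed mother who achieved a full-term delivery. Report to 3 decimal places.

PN ≈ 0.296

p₁ = 0.159, p₀ = 0.112.
Under exogeneity and monotonicity, PN = (p₁ − p₀) / p₁.
PN = (0.159 − 0.112) / 0.159 = 0.047 / 0.159 ≈ 0.2956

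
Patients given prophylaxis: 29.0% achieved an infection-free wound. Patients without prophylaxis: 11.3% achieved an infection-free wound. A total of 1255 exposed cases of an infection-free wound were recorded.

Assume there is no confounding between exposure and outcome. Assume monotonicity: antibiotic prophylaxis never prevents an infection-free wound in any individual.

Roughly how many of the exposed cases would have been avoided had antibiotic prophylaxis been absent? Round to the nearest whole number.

p₁ = 0.29, p₀ = 0.113.
PN = (p₁ − p₀)/p₁ = (0.29 − 0.113) / 0.29 ≈ 0.61034.
Attributable cases ≈ PN × (exposed cases) = 0.61034 × 1255 ≈ 765.98.

about 766 cases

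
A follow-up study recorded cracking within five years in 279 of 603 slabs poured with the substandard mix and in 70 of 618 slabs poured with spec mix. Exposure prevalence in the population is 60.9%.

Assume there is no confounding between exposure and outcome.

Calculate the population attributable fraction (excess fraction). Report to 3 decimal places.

p₁ = P(outcome | exposed) = 279/603 = 0.46269
p₀ = P(outcome | unexposed) = 70/618 = 0.11327
Overall risk P(Y=1) = π·p₁ + (1−π)·p₀ = 0.609×0.46269 + 0.391×0.11327 = 0.32606.
Under exogeneity, PAF = [P(Y=1) − p₀] / P(Y=1).
PAF = (0.32606 − 0.11327) / 0.32606 ≈ 0.6526

PAF ≈ 0.653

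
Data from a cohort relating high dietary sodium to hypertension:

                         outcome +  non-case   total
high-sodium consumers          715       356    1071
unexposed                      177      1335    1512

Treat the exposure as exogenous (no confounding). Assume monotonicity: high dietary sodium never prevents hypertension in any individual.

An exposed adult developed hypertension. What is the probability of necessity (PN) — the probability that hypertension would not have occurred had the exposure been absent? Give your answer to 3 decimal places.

p₁ = P(outcome | exposed) = 715/1071 = 0.6676
p₀ = P(outcome | unexposed) = 177/1512 = 0.11706
Under exogeneity and monotonicity, PN = (p₁ − p₀)/p₁.
PN = (0.6676 − 0.11706) / 0.6676 ≈ 0.8247

PN ≈ 0.825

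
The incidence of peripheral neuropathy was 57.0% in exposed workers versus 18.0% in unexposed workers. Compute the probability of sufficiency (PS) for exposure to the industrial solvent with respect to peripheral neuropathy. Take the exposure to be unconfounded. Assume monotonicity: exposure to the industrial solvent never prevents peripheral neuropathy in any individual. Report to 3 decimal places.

p₁ = 0.57, p₀ = 0.18.
Under exogeneity and monotonicity, PS = (p₁ − p₀) / (1 − p₀).
PS = (0.57 − 0.18) / (1 − 0.18) = 0.39 / 0.82 ≈ 0.4756

PS ≈ 0.476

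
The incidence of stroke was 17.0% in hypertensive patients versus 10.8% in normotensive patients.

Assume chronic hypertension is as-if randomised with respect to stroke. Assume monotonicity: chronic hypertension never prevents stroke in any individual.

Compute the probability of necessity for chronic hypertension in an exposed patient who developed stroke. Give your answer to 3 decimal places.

PN ≈ 0.365

p₁ = 0.17, p₀ = 0.108.
Under exogeneity and monotonicity, PN = (p₁ − p₀) / p₁.
PN = (0.17 − 0.108) / 0.17 = 0.062 / 0.17 ≈ 0.3647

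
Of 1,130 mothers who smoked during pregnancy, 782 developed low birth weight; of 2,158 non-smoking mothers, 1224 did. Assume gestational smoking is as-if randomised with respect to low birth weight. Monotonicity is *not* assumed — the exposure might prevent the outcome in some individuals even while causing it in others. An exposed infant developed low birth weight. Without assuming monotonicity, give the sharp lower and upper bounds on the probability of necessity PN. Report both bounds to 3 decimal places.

p₁ = P(outcome | exposed) = 782/1130 = 0.69204
p₀ = P(outcome | unexposed) = 1224/2158 = 0.56719
Under exogeneity alone the bounds on PN are max{0,(p₁−p₀)/p₁} ≤ PN ≤ min{1,(1−p₀)/p₁}.
  lower = (p₁ − p₀)/p₁ = 0.12484 / 0.69204 ≈ 0.1804
  upper = min{1, (1 − p₀)/p₁} = 0.43281 / 0.69204 ≈ 0.6254

0.180 ≤ PN ≤ 0.625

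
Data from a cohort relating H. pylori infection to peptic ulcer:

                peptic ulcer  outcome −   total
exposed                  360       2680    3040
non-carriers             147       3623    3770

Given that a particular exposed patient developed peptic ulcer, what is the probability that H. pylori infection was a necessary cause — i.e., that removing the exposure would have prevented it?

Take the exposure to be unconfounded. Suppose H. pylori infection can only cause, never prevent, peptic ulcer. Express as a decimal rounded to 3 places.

PN ≈ 0.671

p₁ = P(outcome | exposed) = 360/3040 = 0.11842
p₀ = P(outcome | unexposed) = 147/3770 = 0.038992
Under exogeneity and monotonicity, PN = (p₁ − p₀)/p₁.
PN = (0.11842 − 0.038992) / 0.11842 ≈ 0.6707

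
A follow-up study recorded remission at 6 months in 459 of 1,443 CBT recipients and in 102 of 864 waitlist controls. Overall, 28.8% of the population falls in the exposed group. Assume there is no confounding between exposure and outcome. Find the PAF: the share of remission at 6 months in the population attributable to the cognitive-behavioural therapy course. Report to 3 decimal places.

p₁ = P(outcome | exposed) = 459/1443 = 0.31809
p₀ = P(outcome | unexposed) = 102/864 = 0.11806
Overall risk P(Y=1) = π·p₁ + (1−π)·p₀ = 0.288×0.31809 + 0.712×0.11806 = 0.17566.
Under exogeneity, PAF = [P(Y=1) − p₀] / P(Y=1).
PAF = (0.17566 − 0.11806) / 0.17566 ≈ 0.3279

PAF ≈ 0.328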